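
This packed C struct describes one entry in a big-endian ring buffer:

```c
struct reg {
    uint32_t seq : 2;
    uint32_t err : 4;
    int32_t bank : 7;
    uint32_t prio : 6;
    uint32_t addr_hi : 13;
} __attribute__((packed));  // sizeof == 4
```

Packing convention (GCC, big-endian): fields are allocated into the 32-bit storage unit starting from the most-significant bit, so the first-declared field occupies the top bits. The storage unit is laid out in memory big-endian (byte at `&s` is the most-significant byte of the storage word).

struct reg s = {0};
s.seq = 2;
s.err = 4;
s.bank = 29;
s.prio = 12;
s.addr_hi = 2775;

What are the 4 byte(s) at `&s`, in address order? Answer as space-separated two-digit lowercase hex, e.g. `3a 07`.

90 e9 8a d7

[30+:2] seq=2 & 0x3 = 0x2; word=0x80000000
[26+:4] err=4 & 0xf = 0x4; word=0x90000000
[19+:7] bank=29 & 0x7f = 0x1d; word=0x90e80000
[13+:6] prio=12 & 0x3f = 0xc; word=0x90e98000
[0+:13] addr_hi=2775 & 0x1fff = 0xad7; word=0x90e98ad7
word = 0x90e98ad7 → big-endian bytes:
  [0]=0x90  [1]=0xe9  [2]=0x8a  [3]=0xd7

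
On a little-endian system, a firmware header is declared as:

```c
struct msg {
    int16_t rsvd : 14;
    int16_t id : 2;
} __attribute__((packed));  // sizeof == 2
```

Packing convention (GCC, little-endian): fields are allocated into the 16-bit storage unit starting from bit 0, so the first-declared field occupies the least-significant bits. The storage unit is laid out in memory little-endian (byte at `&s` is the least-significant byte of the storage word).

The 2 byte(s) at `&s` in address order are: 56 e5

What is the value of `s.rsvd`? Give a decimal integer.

-6826

[0]=0x56 [1]=0xe5 (little-endian) → word 0xe556
rsvd [0+:14] = (word>>0) & 0x3fff = 9558  ←
id [14+:2] = (word>>14) & 0x3 = 3
rsvd signed 14b, MSB=1: 9558 - 16384 = -6826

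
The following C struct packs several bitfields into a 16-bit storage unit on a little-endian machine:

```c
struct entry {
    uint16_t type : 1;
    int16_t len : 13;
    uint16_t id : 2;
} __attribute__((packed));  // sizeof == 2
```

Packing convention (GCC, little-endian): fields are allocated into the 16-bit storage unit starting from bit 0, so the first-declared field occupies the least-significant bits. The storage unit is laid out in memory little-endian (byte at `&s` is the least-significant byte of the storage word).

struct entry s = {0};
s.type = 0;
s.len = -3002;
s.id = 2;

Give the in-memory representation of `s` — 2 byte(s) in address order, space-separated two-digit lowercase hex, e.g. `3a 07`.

type (1b) val=0 bits=0x0 at bit 0: 0x0000
len (13b) val=-3002 bits=0x1446 at bit 1: 0x288c
id (2b) val=2 bits=0x2 at bit 14: 0xa88c
word = 0xa88c → little-endian bytes:
  [0]=0x8c  [1]=0xa8

8c a8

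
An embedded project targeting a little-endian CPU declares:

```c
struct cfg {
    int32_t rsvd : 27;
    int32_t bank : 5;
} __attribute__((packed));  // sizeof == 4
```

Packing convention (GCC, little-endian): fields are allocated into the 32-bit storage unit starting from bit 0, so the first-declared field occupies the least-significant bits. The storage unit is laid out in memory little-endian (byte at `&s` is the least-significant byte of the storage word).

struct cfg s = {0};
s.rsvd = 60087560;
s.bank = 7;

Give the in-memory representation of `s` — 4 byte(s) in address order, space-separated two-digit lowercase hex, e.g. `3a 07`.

[0+:27] rsvd=60087560 & 0x7ffffff = 0x394dd08; word=0x0394dd08
[27+:5] bank=7 & 0x1f = 0x7; word=0x3b94dd08
word = 0x3b94dd08 → little-endian bytes:
  [0]=0x08  [1]=0xdd  [2]=0x94  [3]=0x3b

08 dd 94 3b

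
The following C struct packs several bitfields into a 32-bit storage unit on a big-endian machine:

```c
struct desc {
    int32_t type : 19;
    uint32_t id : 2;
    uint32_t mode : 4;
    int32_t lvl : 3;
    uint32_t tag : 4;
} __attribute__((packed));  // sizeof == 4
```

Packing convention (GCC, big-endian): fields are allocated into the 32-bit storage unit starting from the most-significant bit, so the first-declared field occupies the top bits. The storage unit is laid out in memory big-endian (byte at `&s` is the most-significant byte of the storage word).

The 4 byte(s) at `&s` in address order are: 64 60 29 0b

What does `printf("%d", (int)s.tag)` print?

11

[0]=0x64 [1]=0x60 [2]=0x29 [3]=0x0b (big-endian) → word 0x6460290b
type:19 @ bit 13 → (0x6460290b>>13)&0x7ffff = 0x32301
id:2 @ bit 11 → (0x6460290b>>11)&0x3 = 0x1
mode:4 @ bit 7 → (0x6460290b>>7)&0xf = 0x2
lvl:3 @ bit 4 → (0x6460290b>>4)&0x7 = 0x0
tag:4 @ bit 0 → (0x6460290b>>0)&0xf = 0xb  ←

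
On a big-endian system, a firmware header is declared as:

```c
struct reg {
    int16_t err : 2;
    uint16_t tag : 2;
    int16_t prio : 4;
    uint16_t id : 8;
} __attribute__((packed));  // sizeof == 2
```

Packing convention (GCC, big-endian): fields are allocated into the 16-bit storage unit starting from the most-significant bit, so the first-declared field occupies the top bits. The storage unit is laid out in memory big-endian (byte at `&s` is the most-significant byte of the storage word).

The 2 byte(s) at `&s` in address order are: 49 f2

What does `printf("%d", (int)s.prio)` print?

[0]=0x49 [1]=0xf2 (big-endian) → word 0x49f2
err [14+:2] = (word>>14) & 0x3 = 1
tag [12+:2] = (word>>12) & 0x3 = 0
prio [8+:4] = (word>>8) & 0xf = 9  ←
id [0+:8] = (word>>0) & 0xff = 242
prio signed 4b, MSB=1: 9 - 16 = -7

-7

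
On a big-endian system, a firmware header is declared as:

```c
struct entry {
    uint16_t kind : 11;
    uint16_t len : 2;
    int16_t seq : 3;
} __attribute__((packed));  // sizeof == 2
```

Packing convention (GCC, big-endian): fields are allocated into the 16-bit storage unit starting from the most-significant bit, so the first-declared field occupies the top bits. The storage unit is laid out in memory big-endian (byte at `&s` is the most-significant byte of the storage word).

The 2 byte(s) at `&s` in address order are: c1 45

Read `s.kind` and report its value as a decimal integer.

1546

[0]=0xc1 [1]=0x45 (big-endian) → word 0xc145
kind:11 @ bit 5 → (0xc145>>5)&0x7ff = 0x60a  ←
len:2 @ bit 3 → (0xc145>>3)&0x3 = 0x0
seq:3 @ bit 0 → (0xc145>>0)&0x7 = 0x5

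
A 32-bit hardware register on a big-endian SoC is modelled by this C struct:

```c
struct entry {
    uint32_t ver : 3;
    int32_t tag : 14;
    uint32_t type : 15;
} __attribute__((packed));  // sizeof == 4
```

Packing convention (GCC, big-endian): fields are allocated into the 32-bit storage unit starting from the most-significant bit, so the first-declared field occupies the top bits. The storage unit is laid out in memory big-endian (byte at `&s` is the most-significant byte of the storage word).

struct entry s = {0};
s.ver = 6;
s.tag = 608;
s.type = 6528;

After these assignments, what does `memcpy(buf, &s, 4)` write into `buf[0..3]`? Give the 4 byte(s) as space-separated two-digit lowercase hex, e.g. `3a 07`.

c1 30 19 80

ver (3b) val=6 bits=0x6 at bit 29: 0xc0000000
tag (14b) val=608 bits=0x260 at bit 15: 0xc1300000
type (15b) val=6528 bits=0x1980 at bit 0: 0xc1301980
word = 0xc1301980 → big-endian bytes:
  [0]=0xc1  [1]=0x30  [2]=0x19  [3]=0x80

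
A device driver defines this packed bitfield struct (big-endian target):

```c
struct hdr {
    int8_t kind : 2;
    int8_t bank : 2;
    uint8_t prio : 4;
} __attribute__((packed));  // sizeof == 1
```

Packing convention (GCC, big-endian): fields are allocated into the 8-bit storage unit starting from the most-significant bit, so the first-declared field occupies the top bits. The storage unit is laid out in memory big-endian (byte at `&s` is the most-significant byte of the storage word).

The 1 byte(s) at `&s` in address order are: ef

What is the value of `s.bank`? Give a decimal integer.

[0]=0xef (big-endian) → word 0xef
kind:2 @ bit 6 → (0xef>>6)&0x3 = 0x3
bank:2 @ bit 4 → (0xef>>4)&0x3 = 0x2  ←
prio:4 @ bit 0 → (0xef>>0)&0xf = 0xf
bank signed 2b, MSB=1: 2 - 4 = -2

-2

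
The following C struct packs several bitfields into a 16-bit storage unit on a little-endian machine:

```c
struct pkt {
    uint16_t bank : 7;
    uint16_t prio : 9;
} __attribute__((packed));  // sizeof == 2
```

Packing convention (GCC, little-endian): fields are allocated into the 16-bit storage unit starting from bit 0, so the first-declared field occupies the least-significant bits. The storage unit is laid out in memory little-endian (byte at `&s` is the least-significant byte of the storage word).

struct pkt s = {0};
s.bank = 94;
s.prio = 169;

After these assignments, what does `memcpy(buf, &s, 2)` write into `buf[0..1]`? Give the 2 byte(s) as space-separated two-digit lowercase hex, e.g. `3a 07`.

bank (7b) val=94 bits=0x5e at bit 0: 0x005e
prio (9b) val=169 bits=0xa9 at bit 7: 0x54de
word = 0x54de → little-endian bytes:
  [0]=0xde  [1]=0x54

de 54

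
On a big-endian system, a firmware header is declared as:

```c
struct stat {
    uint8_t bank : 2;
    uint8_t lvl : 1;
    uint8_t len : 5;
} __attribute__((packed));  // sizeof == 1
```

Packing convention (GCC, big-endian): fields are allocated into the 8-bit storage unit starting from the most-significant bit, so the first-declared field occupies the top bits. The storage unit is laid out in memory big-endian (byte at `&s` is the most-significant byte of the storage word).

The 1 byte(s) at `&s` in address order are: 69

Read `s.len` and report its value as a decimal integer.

[0]=0x69 (big-endian) → word 0x69
bank [6+:2] = (word>>6) & 0x3 = 1
lvl [5+:1] = (word>>5) & 0x1 = 1
len [0+:5] = (word>>0) & 0x1f = 9  ←

9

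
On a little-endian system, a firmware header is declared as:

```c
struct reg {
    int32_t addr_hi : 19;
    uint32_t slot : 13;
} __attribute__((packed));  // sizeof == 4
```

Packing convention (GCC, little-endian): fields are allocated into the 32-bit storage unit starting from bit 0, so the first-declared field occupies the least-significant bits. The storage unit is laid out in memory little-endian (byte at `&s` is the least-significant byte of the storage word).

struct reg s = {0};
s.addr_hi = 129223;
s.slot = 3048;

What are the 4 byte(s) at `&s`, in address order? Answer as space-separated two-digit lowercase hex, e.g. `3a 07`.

addr_hi (19b) val=129223 bits=0x1f8c7 at bit 0: 0x0001f8c7
slot (13b) val=3048 bits=0xbe8 at bit 19: 0x5f41f8c7
word = 0x5f41f8c7 → little-endian bytes:
  [0]=0xc7  [1]=0xf8  [2]=0x41  [3]=0x5f

c7 f8 41 5f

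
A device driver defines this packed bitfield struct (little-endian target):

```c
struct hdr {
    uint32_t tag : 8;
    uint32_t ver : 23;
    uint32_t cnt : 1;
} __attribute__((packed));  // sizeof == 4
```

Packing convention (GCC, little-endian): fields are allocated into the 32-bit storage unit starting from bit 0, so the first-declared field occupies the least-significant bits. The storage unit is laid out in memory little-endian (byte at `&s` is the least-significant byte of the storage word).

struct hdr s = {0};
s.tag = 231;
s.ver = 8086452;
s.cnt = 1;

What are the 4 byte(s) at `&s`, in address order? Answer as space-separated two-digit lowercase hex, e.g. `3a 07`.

e7 b4 63 fb

tag (8b) val=231 bits=0xe7 at bit 0: 0x000000e7
ver (23b) val=8086452 bits=0x7b63b4 at bit 8: 0x7b63b4e7
cnt (1b) val=1 bits=0x1 at bit 31: 0xfb63b4e7
word = 0xfb63b4e7 → little-endian bytes:
  [0]=0xe7  [1]=0xb4  [2]=0x63  [3]=0xfb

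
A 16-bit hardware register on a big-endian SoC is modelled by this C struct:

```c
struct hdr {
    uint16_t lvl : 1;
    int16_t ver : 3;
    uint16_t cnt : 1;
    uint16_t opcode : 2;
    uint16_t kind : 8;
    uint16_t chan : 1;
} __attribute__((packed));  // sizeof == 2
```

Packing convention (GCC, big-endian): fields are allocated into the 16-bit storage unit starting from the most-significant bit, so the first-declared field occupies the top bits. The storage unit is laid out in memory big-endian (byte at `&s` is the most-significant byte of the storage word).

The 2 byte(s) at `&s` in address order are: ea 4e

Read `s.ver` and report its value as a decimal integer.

[0]=0xea [1]=0x4e (big-endian) → word 0xea4e
lvl [15+:1] = (word>>15) & 0x1 = 1
ver [12+:3] = (word>>12) & 0x7 = 6  ←
cnt [11+:1] = (word>>11) & 0x1 = 1
opcode [9+:2] = (word>>9) & 0x3 = 1
kind [1+:8] = (word>>1) & 0xff = 39
chan [0+:1] = (word>>0) & 0x1 = 0
ver signed 3b, MSB=1: 6 - 8 = -2

-2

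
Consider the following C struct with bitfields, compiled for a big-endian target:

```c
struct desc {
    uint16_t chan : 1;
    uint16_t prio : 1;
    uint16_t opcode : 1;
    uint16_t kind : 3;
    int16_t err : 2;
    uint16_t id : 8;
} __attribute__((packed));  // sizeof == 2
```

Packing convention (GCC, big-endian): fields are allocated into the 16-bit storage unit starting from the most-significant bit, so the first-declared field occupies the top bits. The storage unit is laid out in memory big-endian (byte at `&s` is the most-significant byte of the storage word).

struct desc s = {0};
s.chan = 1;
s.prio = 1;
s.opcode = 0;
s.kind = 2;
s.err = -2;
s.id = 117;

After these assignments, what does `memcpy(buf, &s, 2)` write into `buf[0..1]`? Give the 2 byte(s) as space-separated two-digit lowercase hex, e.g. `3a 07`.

ca 75

chan (1b) val=1 bits=0x1 at bit 15: 0x8000
prio (1b) val=1 bits=0x1 at bit 14: 0xc000
opcode (1b) val=0 bits=0x0 at bit 13: 0xc000
kind (3b) val=2 bits=0x2 at bit 10: 0xc800
err (2b) val=-2 bits=0x2 at bit 8: 0xca00
id (8b) val=117 bits=0x75 at bit 0: 0xca75
word = 0xca75 → big-endian bytes:
  [0]=0xca  [1]=0x75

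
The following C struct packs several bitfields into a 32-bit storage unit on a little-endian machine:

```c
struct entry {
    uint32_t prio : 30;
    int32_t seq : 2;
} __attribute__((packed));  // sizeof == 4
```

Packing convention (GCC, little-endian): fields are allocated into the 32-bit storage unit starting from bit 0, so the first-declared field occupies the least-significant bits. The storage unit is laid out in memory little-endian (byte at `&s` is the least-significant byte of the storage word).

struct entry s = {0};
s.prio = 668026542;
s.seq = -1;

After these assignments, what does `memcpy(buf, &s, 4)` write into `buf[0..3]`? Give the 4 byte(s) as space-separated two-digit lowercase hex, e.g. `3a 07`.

prio (30b) val=668026542 bits=0x27d146ae at bit 0: 0x27d146ae
seq (2b) val=-1 bits=0x3 at bit 30: 0xe7d146ae
word = 0xe7d146ae → little-endian bytes:
  [0]=0xae  [1]=0x46  [2]=0xd1  [3]=0xe7

ae 46 d1 e7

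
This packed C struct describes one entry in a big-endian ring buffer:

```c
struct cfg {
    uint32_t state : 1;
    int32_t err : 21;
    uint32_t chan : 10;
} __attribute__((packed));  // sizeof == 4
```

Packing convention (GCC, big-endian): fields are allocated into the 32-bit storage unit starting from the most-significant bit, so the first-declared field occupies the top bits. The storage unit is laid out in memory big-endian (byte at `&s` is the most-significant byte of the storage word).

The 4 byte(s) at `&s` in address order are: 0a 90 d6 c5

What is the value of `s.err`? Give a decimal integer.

173109

[0]=0x0a [1]=0x90 [2]=0xd6 [3]=0xc5 (big-endian) → word 0x0a90d6c5
state [31+:1] = (word>>31) & 0x1 = 0
err [10+:21] = (word>>10) & 0x1fffff = 173109  ←
chan [0+:10] = (word>>0) & 0x3ff = 709
err signed 21b, MSB=0: value = 173109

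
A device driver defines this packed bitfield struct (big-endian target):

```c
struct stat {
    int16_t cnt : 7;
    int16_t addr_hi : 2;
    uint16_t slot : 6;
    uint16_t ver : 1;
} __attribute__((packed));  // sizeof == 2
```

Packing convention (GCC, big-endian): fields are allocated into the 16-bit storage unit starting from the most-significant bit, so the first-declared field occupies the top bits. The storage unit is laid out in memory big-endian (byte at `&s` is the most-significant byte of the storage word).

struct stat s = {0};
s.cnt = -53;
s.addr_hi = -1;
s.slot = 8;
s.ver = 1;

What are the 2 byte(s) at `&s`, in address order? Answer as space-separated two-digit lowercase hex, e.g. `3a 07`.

cnt:7 = -53 → 0x4b << 9 → word 0x9600
addr_hi:2 = -1 → 0x3 << 7 → word 0x9780
slot:6 = 8 → 0x8 << 1 → word 0x9790
ver:1 = 1 → 0x1 << 0 → word 0x9791
word = 0x9791 → big-endian bytes:
  [0]=0x97  [1]=0x91

97 91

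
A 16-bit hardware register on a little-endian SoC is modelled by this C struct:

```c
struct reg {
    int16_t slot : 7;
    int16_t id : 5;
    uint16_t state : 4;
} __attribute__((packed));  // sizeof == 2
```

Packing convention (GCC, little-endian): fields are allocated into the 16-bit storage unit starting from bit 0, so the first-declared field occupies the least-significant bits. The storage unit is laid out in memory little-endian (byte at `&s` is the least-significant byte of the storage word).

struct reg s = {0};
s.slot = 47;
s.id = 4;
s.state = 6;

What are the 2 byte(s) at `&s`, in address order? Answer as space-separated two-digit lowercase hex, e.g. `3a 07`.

slot (7b) val=47 bits=0x2f at bit 0: 0x002f
id (5b) val=4 bits=0x4 at bit 7: 0x022f
state (4b) val=6 bits=0x6 at bit 12: 0x622f
word = 0x622f → little-endian bytes:
  [0]=0x2f  [1]=0x62

2f 62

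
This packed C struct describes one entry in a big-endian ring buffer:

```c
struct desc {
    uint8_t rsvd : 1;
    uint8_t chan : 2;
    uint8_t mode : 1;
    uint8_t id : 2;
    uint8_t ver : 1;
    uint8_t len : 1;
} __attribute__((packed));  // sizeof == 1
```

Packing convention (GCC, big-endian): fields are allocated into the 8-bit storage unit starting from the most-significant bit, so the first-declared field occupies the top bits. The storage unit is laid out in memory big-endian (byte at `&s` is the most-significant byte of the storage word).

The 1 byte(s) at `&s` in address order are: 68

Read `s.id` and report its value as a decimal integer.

2

[0]=0x68 (big-endian) → word 0x68
rsvd [7+:1] = (word>>7) & 0x1 = 0
chan [5+:2] = (word>>5) & 0x3 = 3
mode [4+:1] = (word>>4) & 0x1 = 0
id [2+:2] = (word>>2) & 0x3 = 2  ←
ver [1+:1] = (word>>1) & 0x1 = 0
len [0+:1] = (word>>0) & 0x1 = 0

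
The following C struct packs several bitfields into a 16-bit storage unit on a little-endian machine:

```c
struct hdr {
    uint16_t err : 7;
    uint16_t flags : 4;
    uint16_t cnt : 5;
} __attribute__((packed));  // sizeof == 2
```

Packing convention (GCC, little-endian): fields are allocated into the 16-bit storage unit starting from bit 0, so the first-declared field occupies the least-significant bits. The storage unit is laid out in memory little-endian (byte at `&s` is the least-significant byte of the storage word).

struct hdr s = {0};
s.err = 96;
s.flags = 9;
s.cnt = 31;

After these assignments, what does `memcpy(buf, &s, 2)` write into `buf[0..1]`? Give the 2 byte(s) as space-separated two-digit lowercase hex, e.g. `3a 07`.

e0 fc

err (7b) val=96 bits=0x60 at bit 0: 0x0060
flags (4b) val=9 bits=0x9 at bit 7: 0x04e0
cnt (5b) val=31 bits=0x1f at bit 11: 0xfce0
word = 0xfce0 → little-endian bytes:
  [0]=0xe0  [1]=0xfc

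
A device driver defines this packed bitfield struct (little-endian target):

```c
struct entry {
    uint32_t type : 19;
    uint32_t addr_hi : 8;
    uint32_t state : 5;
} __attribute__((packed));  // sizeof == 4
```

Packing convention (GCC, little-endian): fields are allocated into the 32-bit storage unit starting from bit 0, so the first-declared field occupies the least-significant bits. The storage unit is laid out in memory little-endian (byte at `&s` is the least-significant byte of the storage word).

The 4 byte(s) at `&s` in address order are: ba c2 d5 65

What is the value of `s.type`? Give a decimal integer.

377530

[0]=0xba [1]=0xc2 [2]=0xd5 [3]=0x65 (little-endian) → word 0x65d5c2ba
type:19 @ bit 0 → (0x65d5c2ba>>0)&0x7ffff = 0x5c2ba  ←
addr_hi:8 @ bit 19 → (0x65d5c2ba>>19)&0xff = 0xba
state:5 @ bit 27 → (0x65d5c2ba>>27)&0x1f = 0xc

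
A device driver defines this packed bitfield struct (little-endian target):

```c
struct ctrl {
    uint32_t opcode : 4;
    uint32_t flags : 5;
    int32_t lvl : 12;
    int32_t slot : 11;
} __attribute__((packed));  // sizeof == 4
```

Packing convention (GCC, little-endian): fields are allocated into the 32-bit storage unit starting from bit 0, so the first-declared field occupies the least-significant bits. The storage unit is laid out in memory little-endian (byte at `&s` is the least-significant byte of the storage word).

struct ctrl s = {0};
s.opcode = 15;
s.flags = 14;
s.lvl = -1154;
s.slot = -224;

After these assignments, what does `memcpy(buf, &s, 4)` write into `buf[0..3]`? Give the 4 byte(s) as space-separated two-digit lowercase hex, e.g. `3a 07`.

ef fc 16 e4

opcode (4b) val=15 bits=0xf at bit 0: 0x0000000f
flags (5b) val=14 bits=0xe at bit 4: 0x000000ef
lvl (12b) val=-1154 bits=0xb7e at bit 9: 0x0016fcef
slot (11b) val=-224 bits=0x720 at bit 21: 0xe416fcef
word = 0xe416fcef → little-endian bytes:
  [0]=0xef  [1]=0xfc  [2]=0x16  [3]=0xe4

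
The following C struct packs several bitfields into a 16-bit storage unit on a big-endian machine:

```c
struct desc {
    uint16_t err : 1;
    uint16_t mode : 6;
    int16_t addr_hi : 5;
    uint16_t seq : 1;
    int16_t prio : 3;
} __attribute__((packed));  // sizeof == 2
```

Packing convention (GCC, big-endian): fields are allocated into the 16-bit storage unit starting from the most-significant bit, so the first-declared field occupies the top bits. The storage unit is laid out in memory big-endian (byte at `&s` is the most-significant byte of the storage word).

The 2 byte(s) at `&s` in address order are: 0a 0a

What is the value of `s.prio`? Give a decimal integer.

[0]=0x0a [1]=0x0a (big-endian) → word 0x0a0a
err [15+:1] = (word>>15) & 0x1 = 0
mode [9+:6] = (word>>9) & 0x3f = 5
addr_hi [4+:5] = (word>>4) & 0x1f = 0
seq [3+:1] = (word>>3) & 0x1 = 1
prio [0+:3] = (word>>0) & 0x7 = 2  ←
prio signed 3b, MSB=0: value = 2

2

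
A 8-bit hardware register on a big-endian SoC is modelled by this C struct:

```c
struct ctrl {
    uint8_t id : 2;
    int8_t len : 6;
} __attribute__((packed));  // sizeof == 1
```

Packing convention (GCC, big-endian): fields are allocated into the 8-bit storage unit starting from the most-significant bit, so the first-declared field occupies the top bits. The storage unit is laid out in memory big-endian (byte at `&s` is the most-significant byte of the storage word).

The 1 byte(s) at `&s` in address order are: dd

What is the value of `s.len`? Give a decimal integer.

29

[0]=0xdd (big-endian) → word 0xdd
id:2 @ bit 6 → (0xdd>>6)&0x3 = 0x3
len:6 @ bit 0 → (0xdd>>0)&0x3f = 0x1d  ←
len signed 6b, MSB=0: value = 29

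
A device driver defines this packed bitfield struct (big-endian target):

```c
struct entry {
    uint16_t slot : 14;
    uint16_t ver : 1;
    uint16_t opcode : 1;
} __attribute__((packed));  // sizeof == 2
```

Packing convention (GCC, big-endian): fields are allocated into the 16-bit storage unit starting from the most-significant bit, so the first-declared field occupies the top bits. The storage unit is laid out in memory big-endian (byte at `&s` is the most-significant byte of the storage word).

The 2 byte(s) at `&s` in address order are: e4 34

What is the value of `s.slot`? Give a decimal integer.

[0]=0xe4 [1]=0x34 (big-endian) → word 0xe434
slot:14 @ bit 2 → (0xe434>>2)&0x3fff = 0x390d  ←
ver:1 @ bit 1 → (0xe434>>1)&0x1 = 0x0
opcode:1 @ bit 0 → (0xe434>>0)&0x1 = 0x0

14605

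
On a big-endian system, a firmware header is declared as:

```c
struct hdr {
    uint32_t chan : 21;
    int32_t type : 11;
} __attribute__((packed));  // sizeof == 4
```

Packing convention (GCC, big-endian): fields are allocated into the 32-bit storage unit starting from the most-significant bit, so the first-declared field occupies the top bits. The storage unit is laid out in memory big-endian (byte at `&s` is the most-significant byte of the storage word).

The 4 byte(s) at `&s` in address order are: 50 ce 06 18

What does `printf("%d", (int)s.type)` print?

-488

[0]=0x50 [1]=0xce [2]=0x06 [3]=0x18 (big-endian) → word 0x50ce0618
chan [11+:21] = (word>>11) & 0x1fffff = 661952
type [0+:11] = (word>>0) & 0x7ff = 1560  ←
type signed 11b, MSB=1: 1560 - 2048 = -488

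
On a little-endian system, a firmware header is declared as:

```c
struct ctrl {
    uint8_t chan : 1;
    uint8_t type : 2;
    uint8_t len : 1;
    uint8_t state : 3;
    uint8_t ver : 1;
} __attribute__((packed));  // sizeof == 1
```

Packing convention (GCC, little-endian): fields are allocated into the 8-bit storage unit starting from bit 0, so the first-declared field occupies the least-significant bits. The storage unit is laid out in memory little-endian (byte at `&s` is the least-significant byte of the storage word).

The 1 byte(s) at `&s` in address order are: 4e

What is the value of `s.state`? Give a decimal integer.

[0]=0x4e (little-endian) → word 0x4e
chan:1 @ bit 0 → (0x4e>>0)&0x1 = 0x0
type:2 @ bit 1 → (0x4e>>1)&0x3 = 0x3
len:1 @ bit 3 → (0x4e>>3)&0x1 = 0x1
state:3 @ bit 4 → (0x4e>>4)&0x7 = 0x4  ←
ver:1 @ bit 7 → (0x4e>>7)&0x1 = 0x0

4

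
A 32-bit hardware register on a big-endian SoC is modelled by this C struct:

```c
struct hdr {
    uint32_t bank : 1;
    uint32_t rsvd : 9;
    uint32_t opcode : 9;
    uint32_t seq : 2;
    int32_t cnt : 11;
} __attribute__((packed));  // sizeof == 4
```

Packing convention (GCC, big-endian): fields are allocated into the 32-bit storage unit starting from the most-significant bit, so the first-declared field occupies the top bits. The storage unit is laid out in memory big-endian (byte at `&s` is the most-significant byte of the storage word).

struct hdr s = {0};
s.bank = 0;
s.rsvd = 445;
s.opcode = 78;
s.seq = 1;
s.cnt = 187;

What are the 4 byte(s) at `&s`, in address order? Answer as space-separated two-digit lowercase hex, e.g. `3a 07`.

6f 49 c8 bb

bank (1b) val=0 bits=0x0 at bit 31: 0x00000000
rsvd (9b) val=445 bits=0x1bd at bit 22: 0x6f400000
opcode (9b) val=78 bits=0x4e at bit 13: 0x6f49c000
seq (2b) val=1 bits=0x1 at bit 11: 0x6f49c800
cnt (11b) val=187 bits=0xbb at bit 0: 0x6f49c8bb
word = 0x6f49c8bb → big-endian bytes:
  [0]=0x6f  [1]=0x49  [2]=0xc8  [3]=0xbb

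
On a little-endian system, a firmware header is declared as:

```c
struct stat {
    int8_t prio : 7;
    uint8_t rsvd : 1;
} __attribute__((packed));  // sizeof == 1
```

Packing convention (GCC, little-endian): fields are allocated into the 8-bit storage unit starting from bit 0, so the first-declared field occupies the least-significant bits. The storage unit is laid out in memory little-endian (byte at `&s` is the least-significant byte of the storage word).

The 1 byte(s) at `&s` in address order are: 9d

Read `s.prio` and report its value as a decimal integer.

29

[0]=0x9d (little-endian) → word 0x9d
prio [0+:7] = (word>>0) & 0x7f = 29  ←
rsvd [7+:1] = (word>>7) & 0x1 = 1
prio signed 7b, MSB=0: value = 29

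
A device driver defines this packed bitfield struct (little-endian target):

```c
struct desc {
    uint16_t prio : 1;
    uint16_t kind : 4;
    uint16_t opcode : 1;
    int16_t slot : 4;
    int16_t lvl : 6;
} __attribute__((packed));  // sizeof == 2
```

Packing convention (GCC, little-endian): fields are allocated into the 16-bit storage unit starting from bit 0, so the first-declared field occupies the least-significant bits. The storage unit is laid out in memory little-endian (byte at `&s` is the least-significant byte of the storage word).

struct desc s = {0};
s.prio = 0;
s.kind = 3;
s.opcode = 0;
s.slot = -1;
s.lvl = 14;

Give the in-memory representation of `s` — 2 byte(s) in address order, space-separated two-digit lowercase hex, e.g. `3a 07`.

c6 3b

prio:1 = 0 → 0x0 << 0 → word 0x0000
kind:4 = 3 → 0x3 << 1 → word 0x0006
opcode:1 = 0 → 0x0 << 5 → word 0x0006
slot:4 = -1 → 0xf << 6 → word 0x03c6
lvl:6 = 14 → 0xe << 10 → word 0x3bc6
word = 0x3bc6 → little-endian bytes:
  [0]=0xc6  [1]=0x3b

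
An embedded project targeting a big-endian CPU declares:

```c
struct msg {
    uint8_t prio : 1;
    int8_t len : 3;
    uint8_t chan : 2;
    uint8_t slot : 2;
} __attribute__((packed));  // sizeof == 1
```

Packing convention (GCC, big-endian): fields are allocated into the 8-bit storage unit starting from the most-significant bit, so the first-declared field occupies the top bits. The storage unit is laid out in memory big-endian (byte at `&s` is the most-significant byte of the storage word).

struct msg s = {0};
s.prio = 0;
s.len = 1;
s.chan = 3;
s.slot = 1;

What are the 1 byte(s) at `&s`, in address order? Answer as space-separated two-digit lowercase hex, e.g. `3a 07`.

1d

prio (1b) val=0 bits=0x0 at bit 7: 0x00
len (3b) val=1 bits=0x1 at bit 4: 0x10
chan (2b) val=3 bits=0x3 at bit 2: 0x1c
slot (2b) val=1 bits=0x1 at bit 0: 0x1d
word = 0x1d → big-endian bytes:
  [0]=0x1d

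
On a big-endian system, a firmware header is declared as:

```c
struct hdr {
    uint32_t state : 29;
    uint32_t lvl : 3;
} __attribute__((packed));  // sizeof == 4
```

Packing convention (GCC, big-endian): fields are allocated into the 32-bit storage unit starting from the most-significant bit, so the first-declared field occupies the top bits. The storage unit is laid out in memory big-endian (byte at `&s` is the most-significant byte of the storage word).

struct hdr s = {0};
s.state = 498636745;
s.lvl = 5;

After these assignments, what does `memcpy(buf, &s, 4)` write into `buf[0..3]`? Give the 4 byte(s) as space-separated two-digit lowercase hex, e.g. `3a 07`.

[3+:29] state=498636745 & 0x1fffffff = 0x1db897c9; word=0xedc4be48
[0+:3] lvl=5 & 0x7 = 0x5; word=0xedc4be4d
word = 0xedc4be4d → big-endian bytes:
  [0]=0xed  [1]=0xc4  [2]=0xbe  [3]=0x4d

ed c4 be 4d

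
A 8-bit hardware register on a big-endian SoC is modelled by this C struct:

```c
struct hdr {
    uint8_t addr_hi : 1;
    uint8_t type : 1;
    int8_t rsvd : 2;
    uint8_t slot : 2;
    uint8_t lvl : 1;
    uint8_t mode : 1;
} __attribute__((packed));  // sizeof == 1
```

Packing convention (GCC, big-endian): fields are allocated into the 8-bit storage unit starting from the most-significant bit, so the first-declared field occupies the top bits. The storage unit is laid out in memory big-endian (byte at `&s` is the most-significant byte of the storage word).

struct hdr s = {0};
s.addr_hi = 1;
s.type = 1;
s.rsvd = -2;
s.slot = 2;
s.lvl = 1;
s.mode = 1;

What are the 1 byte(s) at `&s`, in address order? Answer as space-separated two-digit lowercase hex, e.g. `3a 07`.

addr_hi (1b) val=1 bits=0x1 at bit 7: 0x80
type (1b) val=1 bits=0x1 at bit 6: 0xc0
rsvd (2b) val=-2 bits=0x2 at bit 4: 0xe0
slot (2b) val=2 bits=0x2 at bit 2: 0xe8
lvl (1b) val=1 bits=0x1 at bit 1: 0xea
mode (1b) val=1 bits=0x1 at bit 0: 0xeb
word = 0xeb → big-endian bytes:
  [0]=0xeb

eb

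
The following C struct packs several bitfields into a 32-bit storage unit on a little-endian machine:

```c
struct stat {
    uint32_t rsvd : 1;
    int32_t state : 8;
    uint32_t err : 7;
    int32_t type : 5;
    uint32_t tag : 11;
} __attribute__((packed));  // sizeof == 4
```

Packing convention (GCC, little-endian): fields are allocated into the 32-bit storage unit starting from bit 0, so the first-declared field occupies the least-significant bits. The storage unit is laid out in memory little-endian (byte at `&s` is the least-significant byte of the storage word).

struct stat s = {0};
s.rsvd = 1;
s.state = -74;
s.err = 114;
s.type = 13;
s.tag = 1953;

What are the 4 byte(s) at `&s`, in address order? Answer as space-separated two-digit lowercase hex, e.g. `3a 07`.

[0+:1] rsvd=1 & 0x1 = 0x1; word=0x00000001
[1+:8] state=-74 & 0xff = 0xb6; word=0x0000016d
[9+:7] err=114 & 0x7f = 0x72; word=0x0000e56d
[16+:5] type=13 & 0x1f = 0xd; word=0x000de56d
[21+:11] tag=1953 & 0x7ff = 0x7a1; word=0xf42de56d
word = 0xf42de56d → little-endian bytes:
  [0]=0x6d  [1]=0xe5  [2]=0x2d  [3]=0xf4

6d e5 2d f4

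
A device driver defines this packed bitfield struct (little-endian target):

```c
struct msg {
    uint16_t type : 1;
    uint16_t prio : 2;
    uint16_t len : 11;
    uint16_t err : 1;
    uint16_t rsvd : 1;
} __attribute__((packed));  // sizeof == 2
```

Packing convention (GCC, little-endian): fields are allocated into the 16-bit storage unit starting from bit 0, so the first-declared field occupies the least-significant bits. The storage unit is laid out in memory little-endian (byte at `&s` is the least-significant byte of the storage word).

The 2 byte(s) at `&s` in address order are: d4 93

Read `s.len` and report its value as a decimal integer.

634

[0]=0xd4 [1]=0x93 (little-endian) → word 0x93d4
type:1 @ bit 0 → (0x93d4>>0)&0x1 = 0x0
prio:2 @ bit 1 → (0x93d4>>1)&0x3 = 0x2
len:11 @ bit 3 → (0x93d4>>3)&0x7ff = 0x27a  ←
err:1 @ bit 14 → (0x93d4>>14)&0x1 = 0x0
rsvd:1 @ bit 15 → (0x93d4>>15)&0x1 = 0x1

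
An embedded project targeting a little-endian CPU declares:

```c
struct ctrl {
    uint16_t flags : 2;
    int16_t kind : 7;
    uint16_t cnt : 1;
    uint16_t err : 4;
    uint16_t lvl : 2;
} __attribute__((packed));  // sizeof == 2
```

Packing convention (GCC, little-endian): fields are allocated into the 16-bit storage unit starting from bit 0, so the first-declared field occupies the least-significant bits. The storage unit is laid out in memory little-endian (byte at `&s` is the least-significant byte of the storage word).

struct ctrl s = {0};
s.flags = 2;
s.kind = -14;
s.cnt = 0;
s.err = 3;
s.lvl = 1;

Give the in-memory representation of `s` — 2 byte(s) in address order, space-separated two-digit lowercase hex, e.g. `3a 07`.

ca 4d

flags (2b) val=2 bits=0x2 at bit 0: 0x0002
kind (7b) val=-14 bits=0x72 at bit 2: 0x01ca
cnt (1b) val=0 bits=0x0 at bit 9: 0x01ca
err (4b) val=3 bits=0x3 at bit 10: 0x0dca
lvl (2b) val=1 bits=0x1 at bit 14: 0x4dca
word = 0x4dca → little-endian bytes:
  [0]=0xca  [1]=0x4d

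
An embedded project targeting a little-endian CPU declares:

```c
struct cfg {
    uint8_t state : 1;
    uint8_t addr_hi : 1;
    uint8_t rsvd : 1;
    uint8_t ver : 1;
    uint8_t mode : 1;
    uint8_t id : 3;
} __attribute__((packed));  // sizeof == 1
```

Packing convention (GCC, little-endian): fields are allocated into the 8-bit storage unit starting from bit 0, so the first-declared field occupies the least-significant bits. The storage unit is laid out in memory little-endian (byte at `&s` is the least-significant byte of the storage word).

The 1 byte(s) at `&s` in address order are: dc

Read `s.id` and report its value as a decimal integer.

6

[0]=0xdc (little-endian) → word 0xdc
state:1 @ bit 0 → (0xdc>>0)&0x1 = 0x0
addr_hi:1 @ bit 1 → (0xdc>>1)&0x1 = 0x0
rsvd:1 @ bit 2 → (0xdc>>2)&0x1 = 0x1
ver:1 @ bit 3 → (0xdc>>3)&0x1 = 0x1
mode:1 @ bit 4 → (0xdc>>4)&0x1 = 0x1
id:3 @ bit 5 → (0xdc>>5)&0x7 = 0x6  ←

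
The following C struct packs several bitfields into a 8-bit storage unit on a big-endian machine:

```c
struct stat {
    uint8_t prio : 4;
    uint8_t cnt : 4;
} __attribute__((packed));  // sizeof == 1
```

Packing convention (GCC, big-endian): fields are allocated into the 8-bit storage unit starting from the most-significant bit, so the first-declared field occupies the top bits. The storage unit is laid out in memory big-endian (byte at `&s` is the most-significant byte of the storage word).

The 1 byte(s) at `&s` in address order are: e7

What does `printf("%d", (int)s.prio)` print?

[0]=0xe7 (big-endian) → word 0xe7
prio [4+:4] = (word>>4) & 0xf = 14  ←
cnt [0+:4] = (word>>0) & 0xf = 7

14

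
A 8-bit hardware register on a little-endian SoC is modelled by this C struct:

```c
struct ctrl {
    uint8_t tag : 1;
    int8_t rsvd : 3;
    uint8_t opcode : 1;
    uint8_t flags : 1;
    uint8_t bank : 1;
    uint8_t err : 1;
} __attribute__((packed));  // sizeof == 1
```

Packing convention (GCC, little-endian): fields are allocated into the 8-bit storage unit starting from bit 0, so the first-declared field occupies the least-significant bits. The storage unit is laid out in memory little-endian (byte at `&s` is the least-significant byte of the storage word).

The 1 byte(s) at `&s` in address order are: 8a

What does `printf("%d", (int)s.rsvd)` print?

-3

[0]=0x8a (little-endian) → word 0x8a
tag [0+:1] = (word>>0) & 0x1 = 0
rsvd [1+:3] = (word>>1) & 0x7 = 5  ←
opcode [4+:1] = (word>>4) & 0x1 = 0
flags [5+:1] = (word>>5) & 0x1 = 0
bank [6+:1] = (word>>6) & 0x1 = 0
err [7+:1] = (word>>7) & 0x1 = 1
rsvd signed 3b, MSB=1: 5 - 8 = -3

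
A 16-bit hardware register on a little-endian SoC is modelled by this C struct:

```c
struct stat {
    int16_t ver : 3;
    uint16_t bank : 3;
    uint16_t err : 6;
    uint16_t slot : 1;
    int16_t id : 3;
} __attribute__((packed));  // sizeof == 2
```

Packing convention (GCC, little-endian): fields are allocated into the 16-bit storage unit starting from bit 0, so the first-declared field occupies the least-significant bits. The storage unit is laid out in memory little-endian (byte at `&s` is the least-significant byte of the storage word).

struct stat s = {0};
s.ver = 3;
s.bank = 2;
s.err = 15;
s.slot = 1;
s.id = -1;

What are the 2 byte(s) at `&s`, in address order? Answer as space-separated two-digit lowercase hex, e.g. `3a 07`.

d3 f3

[0+:3] ver=3 & 0x7 = 0x3; word=0x0003
[3+:3] bank=2 & 0x7 = 0x2; word=0x0013
[6+:6] err=15 & 0x3f = 0xf; word=0x03d3
[12+:1] slot=1 & 0x1 = 0x1; word=0x13d3
[13+:3] id=-1 & 0x7 = 0x7; word=0xf3d3
word = 0xf3d3 → little-endian bytes:
  [0]=0xd3  [1]=0xf3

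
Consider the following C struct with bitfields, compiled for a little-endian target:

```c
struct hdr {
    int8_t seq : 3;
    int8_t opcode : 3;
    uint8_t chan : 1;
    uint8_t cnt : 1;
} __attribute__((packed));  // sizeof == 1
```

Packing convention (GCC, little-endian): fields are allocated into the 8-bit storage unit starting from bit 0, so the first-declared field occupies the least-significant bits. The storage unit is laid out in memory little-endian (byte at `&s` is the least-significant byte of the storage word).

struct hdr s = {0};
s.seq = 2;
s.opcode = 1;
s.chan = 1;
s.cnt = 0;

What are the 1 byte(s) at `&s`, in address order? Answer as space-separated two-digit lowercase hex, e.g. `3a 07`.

seq (3b) val=2 bits=0x2 at bit 0: 0x02
opcode (3b) val=1 bits=0x1 at bit 3: 0x0a
chan (1b) val=1 bits=0x1 at bit 6: 0x4a
cnt (1b) val=0 bits=0x0 at bit 7: 0x4a
word = 0x4a → little-endian bytes:
  [0]=0x4a

4a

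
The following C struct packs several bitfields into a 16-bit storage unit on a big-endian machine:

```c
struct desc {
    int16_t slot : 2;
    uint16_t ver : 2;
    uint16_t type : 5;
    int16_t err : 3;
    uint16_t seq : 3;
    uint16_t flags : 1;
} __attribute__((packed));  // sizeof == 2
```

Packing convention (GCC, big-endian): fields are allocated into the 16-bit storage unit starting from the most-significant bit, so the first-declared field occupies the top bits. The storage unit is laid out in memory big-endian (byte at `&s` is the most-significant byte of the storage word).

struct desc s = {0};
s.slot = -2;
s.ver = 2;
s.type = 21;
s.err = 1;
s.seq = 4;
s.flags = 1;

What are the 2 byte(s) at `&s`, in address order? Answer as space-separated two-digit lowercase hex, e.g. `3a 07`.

aa 99

slot:2 = -2 → 0x2 << 14 → word 0x8000
ver:2 = 2 → 0x2 << 12 → word 0xa000
type:5 = 21 → 0x15 << 7 → word 0xaa80
err:3 = 1 → 0x1 << 4 → word 0xaa90
seq:3 = 4 → 0x4 << 1 → word 0xaa98
flags:1 = 1 → 0x1 << 0 → word 0xaa99
word = 0xaa99 → big-endian bytes:
  [0]=0xaa  [1]=0x99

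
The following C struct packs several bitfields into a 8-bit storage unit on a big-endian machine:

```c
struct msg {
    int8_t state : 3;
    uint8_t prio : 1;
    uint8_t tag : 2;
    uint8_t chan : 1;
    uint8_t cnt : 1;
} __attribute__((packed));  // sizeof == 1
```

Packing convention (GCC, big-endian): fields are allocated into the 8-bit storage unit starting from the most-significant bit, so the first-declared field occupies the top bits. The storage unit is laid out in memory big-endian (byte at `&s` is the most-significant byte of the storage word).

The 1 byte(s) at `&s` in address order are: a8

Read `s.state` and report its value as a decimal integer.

[0]=0xa8 (big-endian) → word 0xa8
state:3 @ bit 5 → (0xa8>>5)&0x7 = 0x5  ←
prio:1 @ bit 4 → (0xa8>>4)&0x1 = 0x0
tag:2 @ bit 2 → (0xa8>>2)&0x3 = 0x2
chan:1 @ bit 1 → (0xa8>>1)&0x1 = 0x0
cnt:1 @ bit 0 → (0xa8>>0)&0x1 = 0x0
state signed 3b, MSB=1: 5 - 8 = -3

-3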